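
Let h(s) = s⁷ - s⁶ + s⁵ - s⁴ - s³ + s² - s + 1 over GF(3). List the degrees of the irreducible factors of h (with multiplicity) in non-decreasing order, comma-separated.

1, 1, 1, 2, 2

Roots in GF(3): h(0) = 1; h(1) = 0 → root; h(2) = 0 → root.
Linear factors from roots: (s - 1), (s + 1).
Complete factorization: h(s) = (s + 1)·(s - 1)^2·(s² + 1)^2.
Factor degrees with multiplicity: 1 + 1 + 1 + 2 + 2 = 7.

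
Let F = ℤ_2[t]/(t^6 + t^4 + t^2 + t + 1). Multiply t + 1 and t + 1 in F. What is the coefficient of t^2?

1

Multiply in ℤ_2[t]: (t + 1)·(t + 1) = t^2 + 1.
Reduced: t^2 + 1.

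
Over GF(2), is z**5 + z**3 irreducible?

Write P(z) = z**5 + z**3.
Check for roots in GF(2): P(0) = 0 → root; P(1) = 0 → root.
P(0) = 0, so (z) divides P(z); P is reducible.

No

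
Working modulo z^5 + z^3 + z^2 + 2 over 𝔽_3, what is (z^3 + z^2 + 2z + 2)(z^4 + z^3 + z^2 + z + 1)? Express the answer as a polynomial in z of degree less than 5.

Multiply in 𝔽_3[z]: (z^3 + z^2 + 2z + 2)·(z^4 + z^3 + z^2 + z + 1) = z^7 + 2z^6 + z^5 + 2z^2 + z + 2.
Reduce using z^5 ≡ 2z^3 + 2z^2 + 1 (mod z^5 + z^3 + z^2 + 2).
Reduced: z^3 + 2.

z^3 + 2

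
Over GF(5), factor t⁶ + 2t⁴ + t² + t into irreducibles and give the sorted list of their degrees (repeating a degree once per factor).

1, 1, 2, 2

Write g(t) = t⁶ + 2t⁴ + t² + t.
Roots in GF(5): g(0) = 0 → root; g(1) = 0 → root; g(2) = 2; g(3) = 3; g(4) = 3.
Linear factors from roots: (t), (t + 4).
Complete factorization: g(t) = (t)·(t + 4)·(t² + 2t + 4)·(t² + 4t + 1).
Factor degrees with multiplicity: 1 + 1 + 2 + 2 = 6.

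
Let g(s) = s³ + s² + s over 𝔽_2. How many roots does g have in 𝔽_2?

1

Evaluate at each of the 2 elements of 𝔽_2:
g(0) = 0 → root; g(1) = 1.
Roots: {0}.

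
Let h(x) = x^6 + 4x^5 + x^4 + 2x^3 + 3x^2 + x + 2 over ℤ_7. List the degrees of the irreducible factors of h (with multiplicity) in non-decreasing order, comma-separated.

Linear factors from roots: (x + 6), (x + 1).
Complete factorization: h(x) = (x + 1)·(x + 6)·(x^4 + 4x^3 + 2x^2 + 6x + 5).
Factor degrees with multiplicity: 1 + 1 + 4 = 6.

1, 1, 4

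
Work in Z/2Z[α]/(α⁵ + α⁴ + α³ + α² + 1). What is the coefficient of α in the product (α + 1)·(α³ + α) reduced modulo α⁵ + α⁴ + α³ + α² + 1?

Multiply in Z/2Z[α]: (α + 1)·(α³ + α) = α⁴ + α³ + α² + α.
Reduced: α⁴ + α³ + α² + α.

1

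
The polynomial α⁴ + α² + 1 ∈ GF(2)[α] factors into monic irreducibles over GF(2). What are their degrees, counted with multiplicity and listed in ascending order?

2, 2

Write h(α) = α⁴ + α² + 1.
Roots in GF(2): h(0) = 1; h(1) = 1.
Complete factorization: h(α) = (α² + α + 1)^2.
Factor degrees with multiplicity: 2 + 2 = 4.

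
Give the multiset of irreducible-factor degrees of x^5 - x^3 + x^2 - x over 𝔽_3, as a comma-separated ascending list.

1, 1, 1, 2

Write h(x) = x^5 - x^3 + x^2 - x.
Roots in 𝔽_3: h(0) = 0 → root; h(1) = 0 → root; h(2) = 2.
Linear factors from roots: (x), (x - 1).
Complete factorization: h(x) = (x)·(x - 1)^2·(x^2 - x - 1).
Factor degrees with multiplicity: 1 + 1 + 1 + 2 = 5.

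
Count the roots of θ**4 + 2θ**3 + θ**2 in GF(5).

2

Write h(θ) = θ**4 + 2θ**3 + θ**2.
Evaluate at each of the 5 elements of GF(5):
h(0) = 0 → root; h(1) = 4; h(2) = 1; h(3) = 4; h(4) = 0 → root.
Roots: {0, 4}.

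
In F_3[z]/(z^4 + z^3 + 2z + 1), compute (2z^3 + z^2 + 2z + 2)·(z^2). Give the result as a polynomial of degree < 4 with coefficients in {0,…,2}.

Multiply in F_3[z]: (2z^3 + z^2 + 2z + 2)·(z^2) = 2z^5 + z^4 + 2z^3 + 2z^2.
Reduce using z^4 ≡ 2z^3 + z + 2 (mod z^4 + z^3 + 2z + 1).
Reduced: z^2 + 1.

z^2 + 1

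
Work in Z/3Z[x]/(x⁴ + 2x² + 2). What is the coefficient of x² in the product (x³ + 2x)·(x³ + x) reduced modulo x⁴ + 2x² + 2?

1

Multiply in Z/3Z[x]: (x³ + 2x)·(x³ + x) = x⁶ + 2x².
Reduce using x⁴ ≡ x² + 1 (mod x⁴ + 2x² + 2).
Reduced: x² + 1.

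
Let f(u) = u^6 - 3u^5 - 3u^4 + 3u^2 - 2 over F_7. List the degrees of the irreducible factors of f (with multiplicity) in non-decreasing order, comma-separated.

Linear factors from roots: (u - 2).
Complete factorization: f(u) = (u - 2)·(u^2 - u - 3)·(u^3 - 2u + 2).
Factor degrees with multiplicity: 1 + 2 + 3 = 6.

1, 2, 3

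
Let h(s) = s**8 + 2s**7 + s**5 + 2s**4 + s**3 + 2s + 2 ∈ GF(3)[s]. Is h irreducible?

Check for roots in GF(3): h(0) = 2; h(1) = 2; h(2) = 2.
No roots, so no linear factors.
Monic irreducibles of degree 2 over GF(3): s**2 + 1, s**2 + s + 2, s**2 + 2s + 2.
None of them divide h (all give nonzero remainder).
Degree-3 irreducible divisors: test the 8 monic irreducibles of degree 3 over GF(3).
None of them divide h (all give nonzero remainder).
Degree-4 irreducible divisors: test the 18 monic irreducibles of degree 4 over GF(3).
None of them divide h (all give nonzero remainder).
No irreducible factor of degree ≤ 4 exists, so h is irreducible over GF(3).

Yes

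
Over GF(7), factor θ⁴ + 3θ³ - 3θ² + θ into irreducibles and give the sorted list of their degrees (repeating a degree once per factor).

Write h(θ) = θ⁴ + 3θ³ - 3θ² + θ.
Linear factors from roots: (θ).
Complete factorization: h(θ) = (θ)·(θ³ + 3θ² - 3θ + 1).
Factor degrees with multiplicity: 1 + 3 = 4.

1, 3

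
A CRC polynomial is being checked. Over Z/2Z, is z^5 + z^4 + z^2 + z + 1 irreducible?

Write g(z) = z^5 + z^4 + z^2 + z + 1.
Check for roots in Z/2Z: g(0) = 1; g(1) = 1.
No roots, so no linear factors.
Monic irreducibles of degree 2 over GF(2): z^2 + z + 1.
None of them divide g (all give nonzero remainder).
No irreducible factor of degree ≤ 2 exists, so g is irreducible over GF(2).

Yes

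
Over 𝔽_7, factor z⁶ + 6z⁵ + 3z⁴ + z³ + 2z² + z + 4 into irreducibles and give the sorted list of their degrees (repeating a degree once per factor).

3, 3

Write g(z) = z⁶ + 6z⁵ + 3z⁴ + z³ + 2z² + z + 4.
Complete factorization: g(z) = (z³ + 4z + 1)·(z³ + 6z² + 6z + 4).
Factor degrees with multiplicity: 3 + 3 = 6.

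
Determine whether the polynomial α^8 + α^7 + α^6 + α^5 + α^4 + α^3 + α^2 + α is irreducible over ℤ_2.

Write P(α) = α^8 + α^7 + α^6 + α^5 + α^4 + α^3 + α^2 + α.
Check for roots in ℤ_2: P(0) = 0 → root; P(1) = 0 → root.
P(0) = 0, so (α) divides P(α); P is reducible.

No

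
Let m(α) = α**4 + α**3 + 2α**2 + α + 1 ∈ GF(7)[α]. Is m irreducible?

No

Check for roots in GF(7): m(0) = 1; m(1) = 6; m(2) = 0 → root; m(3) = 4; m(4) = 0 → root; m(5) = 1; m(6) = 2.
m(2) = 0, so (α − 2) divides m(α); m is reducible.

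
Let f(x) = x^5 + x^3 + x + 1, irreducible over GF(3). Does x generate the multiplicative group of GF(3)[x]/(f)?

Yes

|GF(3^5)^×| = 3^5 − 1 = 242. Prime factorization: 242 = 2·11^2.
f is primitive ⇔ x has order 242 in GF(3)[x]/(f), i.e. x^(242/q) ≠ 1 for each prime q | 242.
x^(121) mod f = 2.
x^(22) mod f = x^4 + x^2 + 2.
None equal 1, so x has full order 242; f is primitive.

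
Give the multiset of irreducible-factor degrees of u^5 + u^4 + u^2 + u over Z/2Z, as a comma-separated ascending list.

Write f(u) = u^5 + u^4 + u^2 + u.
Roots in Z/2Z: f(0) = 0 → root; f(1) = 0 → root.
Linear factors from roots: (u), (u + 1).
Complete factorization: f(u) = (u)·(u + 1)^2·(u^2 + u + 1).
Factor degrees with multiplicity: 1 + 1 + 1 + 2 = 5.

1, 1, 1, 2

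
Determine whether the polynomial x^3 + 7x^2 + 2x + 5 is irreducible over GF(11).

Write h(x) = x^3 + 7x^2 + 2x + 5.
Check each element of GF(11) for a root: h(0)=5, h(1)=4, h(2)=1, h(3)=2, h(4)=2, h(5)=7, h(6)=1, h(7)=1, h(8)=2, h(9)=10, h(10)=9.
No roots. A degree-3 polynomial over a field with no linear factor is irreducible.

Yes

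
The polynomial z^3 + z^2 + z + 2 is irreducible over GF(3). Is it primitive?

Write f(z) = z^3 + z^2 + z + 2.
|GF(3^3)^×| = 3^3 − 1 = 26. Prime factorization: 26 = 2·13.
f is primitive ⇔ z has order 26 in GF(3)[z]/(f), i.e. z^(26/q) ≠ 1 for each prime q | 26.
z^(13) mod f = 1
z^(2) mod f = z^2.
Since z^(13) = 1, the order of z divides 13 < 26; not primitive.

No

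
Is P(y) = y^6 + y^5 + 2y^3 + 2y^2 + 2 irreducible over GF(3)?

Yes

Check for roots in GF(3): P(0) = 2; P(1) = 2; P(2) = 2.
No roots, so no linear factors.
Monic irreducibles of degree 2 over GF(3): y^2 + 1, y^2 + y + 2, y^2 + 2y + 2.
None of them divide P (all give nonzero remainder).
Degree-3 irreducible divisors: test the 8 monic irreducibles of degree 3 over GF(3).
None of them divide P (all give nonzero remainder).
No irreducible factor of degree ≤ 3 exists, so P is irreducible over GF(3).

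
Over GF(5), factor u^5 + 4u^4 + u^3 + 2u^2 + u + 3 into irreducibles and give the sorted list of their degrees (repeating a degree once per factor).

Write h(u) = u^5 + 4u^4 + u^3 + 2u^2 + u + 3.
Roots in GF(5): h(0) = 3; h(1) = 2; h(2) = 2; h(3) = 3; h(4) = 1.
Complete factorization: h(u) = (u^5 + 4u^4 + u^3 + 2u^2 + u + 3).
Factor degrees with multiplicity: 5 = 5.

5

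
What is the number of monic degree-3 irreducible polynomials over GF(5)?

x^(5^3) − x is the product of all monic irreducibles of degree dividing 3; Möbius inversion gives N = (1/3) Σ μ(3/d)·5^d.
Divisors of 3: 1, 3; μ(3/d) for each: -1, 1.
Σ = − 5^1 + 5^3 = 120.
N = 120/3 = 40.

40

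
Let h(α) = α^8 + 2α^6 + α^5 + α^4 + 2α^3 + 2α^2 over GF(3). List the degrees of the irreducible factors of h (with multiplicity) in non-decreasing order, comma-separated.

Roots in GF(3): h(0) = 0 → root; h(1) = 0 → root; h(2) = 0 → root.
Linear factors from roots: (α), (α + 2), (α + 1).
Complete factorization: h(α) = (α + 1)·(α)^2·(α + 2)^2·(α^3 + α^2 + α + 2).
Factor degrees with multiplicity: 1 + 1 + 1 + 1 + 1 + 3 = 8.

1, 1, 1, 1, 1, 3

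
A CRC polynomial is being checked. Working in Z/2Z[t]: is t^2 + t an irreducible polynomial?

Write h(t) = t^2 + t.
Check for roots in Z/2Z: h(0) = 0 → root; h(1) = 0 → root.
h(0) = 0, so (t) divides h(t); h is reducible.

No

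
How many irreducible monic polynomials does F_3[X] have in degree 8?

By the necklace-counting formula, N_3(8) = (1/8) Σ_{d|8} μ(8/d)·3^d.
Divisors of 8: 1, 2, 4, 8; μ(8/d) for each: 0, 0, -1, 1.
Σ = − 3^4 + 3^8 = 6480.
N = 6480/8 = 810.

810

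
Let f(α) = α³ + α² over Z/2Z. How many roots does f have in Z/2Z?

2

Evaluate at each of the 2 elements of Z/2Z:
f(0) = 0 → root; f(1) = 0 → root.
Roots: {0, 1}.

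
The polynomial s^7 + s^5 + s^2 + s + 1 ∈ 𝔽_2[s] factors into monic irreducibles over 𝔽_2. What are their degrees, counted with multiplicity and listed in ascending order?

Write f(s) = s^7 + s^5 + s^2 + s + 1.
Roots in 𝔽_2: f(0) = 1; f(1) = 1.
Complete factorization: f(s) = (s^7 + s^5 + s^2 + s + 1).
Factor degrees with multiplicity: 7 = 7.

7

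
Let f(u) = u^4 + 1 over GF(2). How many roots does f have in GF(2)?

1

Evaluate at each of the 2 elements of GF(2):
f(0) = 1; f(1) = 0 → root.
Roots: {1}.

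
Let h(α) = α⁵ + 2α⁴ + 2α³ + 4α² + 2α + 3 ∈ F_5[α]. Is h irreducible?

Check for roots in F_5: h(0) = 3; h(1) = 4; h(2) = 3; h(3) = 4; h(4) = 4.
No roots, so no linear factors.
Degree-2 irreducible divisors: test the 10 monic irreducibles of degree 2 over GF(5).
None of them divide h (all give nonzero remainder).
No irreducible factor of degree ≤ 2 exists, so h is irreducible over GF(5).

Yes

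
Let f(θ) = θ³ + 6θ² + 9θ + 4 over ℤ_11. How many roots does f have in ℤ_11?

2

Evaluate at each of the 11 elements of ℤ_11:
f(0) = 4; f(1) = 9; f(2) = 10; f(3) = 2; f(4) = 2; f(5) = 5; f(6) = 6; f(7) = 0 → root; f(8) = 4; f(9) = 2; f(10) = 0 → root.
Roots: {7, 10}.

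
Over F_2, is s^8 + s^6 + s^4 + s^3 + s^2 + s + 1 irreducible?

Write f(s) = s^8 + s^6 + s^4 + s^3 + s^2 + s + 1.
Check for roots in F_2: f(0) = 1; f(1) = 1.
No roots, so no linear factors.
Monic irreducibles of degree 2 over GF(2): s^2 + s + 1.
None of them divide f (all give nonzero remainder).
Monic irreducibles of degree 3 over GF(2): s^3 + s + 1, s^3 + s^2 + 1.
None of them divide f (all give nonzero remainder).
Monic irreducibles of degree 4 over GF(2): s^4 + s + 1, s^4 + s^3 + 1, s^4 + s^3 + s^2 + s + 1.
None of them divide f (all give nonzero remainder).
No irreducible factor of degree ≤ 4 exists, so f is irreducible over GF(2).

Yes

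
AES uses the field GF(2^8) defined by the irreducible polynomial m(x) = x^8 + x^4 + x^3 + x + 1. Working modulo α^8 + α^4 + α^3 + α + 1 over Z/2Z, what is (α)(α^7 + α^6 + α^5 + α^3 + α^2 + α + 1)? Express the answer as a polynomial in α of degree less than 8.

Multiply in Z/2Z[α]: (α)·(α^7 + α^6 + α^5 + α^3 + α^2 + α + 1) = α^8 + α^7 + α^6 + α^4 + α^3 + α^2 + α.
Reduce using α^8 ≡ α^4 + α^3 + α + 1 (mod α^8 + α^4 + α^3 + α + 1).
Reduced: α^7 + α^6 + α^2 + 1.

α^7 + α^6 + α^2 + 1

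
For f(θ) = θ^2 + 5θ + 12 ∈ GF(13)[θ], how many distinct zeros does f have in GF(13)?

Evaluate at each of the 13 elements of GF(13):
f(0) = 12; f(1) = 5; f(2) = 0 → root; f(3) = 10; f(4) = 9; f(5) = 10; f(6) = 0 → root; f(7) = 5; f(8) = 12; f(9) = 8; f(10) = 6; f(11) = 6; f(12) = 8.
Roots: {2, 6}.

2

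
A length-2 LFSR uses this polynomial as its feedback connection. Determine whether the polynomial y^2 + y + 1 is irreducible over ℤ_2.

Write f(y) = y^2 + y + 1.
Check for roots in ℤ_2: f(0) = 1; f(1) = 1.
No roots. A degree-2 polynomial over a field with no linear factor is irreducible.

Yes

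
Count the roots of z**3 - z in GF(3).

Write P(z) = z**3 - z.
Evaluate at each of the 3 elements of GF(3):
P(0) = 0 → root; P(1) = 0 → root; P(2) = 0 → root.
Roots: {0, 1, 2}.

3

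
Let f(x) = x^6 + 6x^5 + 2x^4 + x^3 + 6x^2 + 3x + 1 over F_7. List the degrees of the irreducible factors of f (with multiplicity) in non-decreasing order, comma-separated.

1, 2, 3

Linear factors from roots: (x + 1).
Complete factorization: f(x) = (x + 1)·(x^2 + 2x + 3)·(x^3 + 3x^2 + 2x + 5).
Factor degrees with multiplicity: 1 + 2 + 3 = 6.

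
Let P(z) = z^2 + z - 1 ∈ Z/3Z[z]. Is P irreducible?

Check for roots in Z/3Z: P(0) = 2; P(1) = 1; P(2) = 2.
No roots. A degree-2 polynomial over a field with no linear factor is irreducible.

Yes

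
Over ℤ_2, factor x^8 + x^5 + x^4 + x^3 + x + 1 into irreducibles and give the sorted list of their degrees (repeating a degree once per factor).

Write f(x) = x^8 + x^5 + x^4 + x^3 + x + 1.
Roots in ℤ_2: f(0) = 1; f(1) = 0 → root.
Linear factors from roots: (x + 1).
Complete factorization: f(x) = (x + 1)·(x^2 + x + 1)^2·(x^3 + x^2 + 1).
Factor degrees with multiplicity: 1 + 2 + 2 + 3 = 8.

1, 2, 2, 3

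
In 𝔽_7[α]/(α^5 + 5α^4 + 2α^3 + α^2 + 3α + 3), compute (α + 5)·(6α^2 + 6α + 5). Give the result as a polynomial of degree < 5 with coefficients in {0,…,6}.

6α^3 + α^2 + 4

Multiply in 𝔽_7[α]: (α + 5)·(6α^2 + 6α + 5) = 6α^3 + α^2 + 4.
Reduced: 6α^3 + α^2 + 4.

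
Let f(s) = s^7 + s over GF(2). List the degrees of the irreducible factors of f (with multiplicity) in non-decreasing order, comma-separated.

Roots in GF(2): f(0) = 0 → root; f(1) = 0 → root.
Linear factors from roots: (s), (s + 1).
Complete factorization: f(s) = (s)·(s + 1)^2·(s^2 + s + 1)^2.
Factor degrees with multiplicity: 1 + 1 + 1 + 2 + 2 = 7.

1, 1, 1, 2, 2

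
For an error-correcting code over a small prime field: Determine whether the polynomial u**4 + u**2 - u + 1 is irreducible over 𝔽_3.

Yes

Write m(u) = u**4 + u**2 - u + 1.
Check for roots in 𝔽_3: m(0) = 1; m(1) = 2; m(2) = 1.
No roots, so no linear factors.
Monic irreducibles of degree 2 over GF(3): u**2 + 1, u**2 + u - 1, u**2 - u - 1.
None of them divide m (all give nonzero remainder).
No irreducible factor of degree ≤ 2 exists, so m is irreducible over GF(3).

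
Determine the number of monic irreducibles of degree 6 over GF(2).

9

By the necklace-counting formula, N_2(6) = (1/6) Σ_{d|6} μ(6/d)·2^d.
Divisors of 6: 1, 2, 3, 6; μ(6/d) for each: 1, -1, -1, 1.
Σ = 2^1 − 2^2 − 2^3 + 2^6 = 54.
N = 54/6 = 9.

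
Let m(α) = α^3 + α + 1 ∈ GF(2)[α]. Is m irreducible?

Check for roots in GF(2): m(0) = 1; m(1) = 1.
No roots. A degree-3 polynomial over a field with no linear factor is irreducible.

Yes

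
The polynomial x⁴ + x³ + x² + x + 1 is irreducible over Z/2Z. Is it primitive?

Write f(x) = x⁴ + x³ + x² + x + 1.
|GF(2^4)^×| = 2^4 − 1 = 15. Prime factorization: 15 = 3·5.
f is primitive ⇔ x has order 15 in GF(2)[x]/(f), i.e. x^(15/q) ≠ 1 for each prime q | 15.
x^(5) mod f = 1
x^(3) mod f = x³.
Since x^(5) = 1, the order of x divides 5 < 15; not primitive.

No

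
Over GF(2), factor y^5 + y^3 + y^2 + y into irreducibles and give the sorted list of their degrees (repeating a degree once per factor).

Write f(y) = y^5 + y^3 + y^2 + y.
Roots in GF(2): f(0) = 0 → root; f(1) = 0 → root.
Linear factors from roots: (y), (y + 1).
Complete factorization: f(y) = (y)·(y + 1)·(y^3 + y^2 + 1).
Factor degrees with multiplicity: 1 + 1 + 3 = 5.

1, 1, 3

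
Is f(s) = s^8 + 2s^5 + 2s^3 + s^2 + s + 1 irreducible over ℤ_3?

Check for roots in ℤ_3: f(0) = 1; f(1) = 2; f(2) = 1.
No roots, so no linear factors.
Monic irreducibles of degree 2 over GF(3): s^2 + 1, s^2 + s + 2, s^2 + 2s + 2.
None of them divide f (all give nonzero remainder).
Degree-3 irreducible divisors: test the 8 monic irreducibles of degree 3 over GF(3).
None of them divide f (all give nonzero remainder).
Degree-4 irreducible divisors: test the 18 monic irreducibles of degree 4 over GF(3).
None of them divide f (all give nonzero remainder).
No irreducible factor of degree ≤ 4 exists, so f is irreducible over GF(3).

Yes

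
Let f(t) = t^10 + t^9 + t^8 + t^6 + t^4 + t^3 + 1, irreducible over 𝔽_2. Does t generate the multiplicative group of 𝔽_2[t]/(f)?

Yes

|GF(2^10)^×| = 2^10 − 1 = 1023. Prime factorization: 1023 = 3·11·31.
f is primitive ⇔ t has order 1023 in GF(2)[t]/(f), i.e. t^(1023/q) ≠ 1 for each prime q | 1023.
t^(341) mod f = t^9 + t^8 + t^7 + t^4 + t^3 + t.
t^(93) mod f = t^9 + t^5 + t^4 + t^3 + t^2 + t.
t^(33) mod f = t^7 + t^6 + t^3.
None equal 1, so t has full order 1023; f is primitive.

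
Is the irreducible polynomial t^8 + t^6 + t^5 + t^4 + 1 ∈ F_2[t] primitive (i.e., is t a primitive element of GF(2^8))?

Yes

Write f(t) = t^8 + t^6 + t^5 + t^4 + 1.
|GF(2^8)^×| = 2^8 − 1 = 255. Prime factorization: 255 = 3·5·17.
f is primitive ⇔ t has order 255 in GF(2)[t]/(f), i.e. t^(255/q) ≠ 1 for each prime q | 255.
t^(85) mod f = t^7 + t^6 + t^4 + t^3 + t + 1.
t^(51) mod f = t^6 + t^3 + t^2 + 1.
t^(15) mod f = t^7 + t^6 + 1.
None equal 1, so t has full order 255; f is primitive.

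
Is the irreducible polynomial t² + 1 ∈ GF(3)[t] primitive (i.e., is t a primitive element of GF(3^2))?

No

Write f(t) = t² + 1.
|GF(3^2)^×| = 3^2 − 1 = 8. Prime factorization: 8 = 2^3.
f is primitive ⇔ t has order 8 in GF(3)[t]/(f), i.e. t^(8/q) ≠ 1 for each prime q | 8.
t^(4) mod f = 1
Since t^(4) = 1, the order of t divides 4 < 8; not primitive.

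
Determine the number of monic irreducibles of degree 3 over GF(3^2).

240

Gauss's count: N_{9}(3) = (1/3) Σ_{d|3} μ(3/d)·9^d.
Divisors of 3: 1, 3; μ(3/d) for each: -1, 1.
Σ = − 9^1 + 9^3 = 720.
N = 720/3 = 240.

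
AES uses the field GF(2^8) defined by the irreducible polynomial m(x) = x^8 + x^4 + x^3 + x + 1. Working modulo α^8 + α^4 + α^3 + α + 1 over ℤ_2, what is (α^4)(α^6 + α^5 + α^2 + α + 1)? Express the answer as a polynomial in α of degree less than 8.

α^5 + α^3 + α

Multiply in ℤ_2[α]: (α^4)·(α^6 + α^5 + α^2 + α + 1) = α^10 + α^9 + α^6 + α^5 + α^4.
Reduce using α^8 ≡ α^4 + α^3 + α + 1 (mod α^8 + α^4 + α^3 + α + 1).
Reduced: α^5 + α^3 + α.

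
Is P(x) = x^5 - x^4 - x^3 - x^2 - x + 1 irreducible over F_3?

No

Check for roots in F_3: P(0) = 1; P(1) = 1; P(2) = 0 → root.
P(2) = 0, so (x − 2) divides P(x); P is reducible.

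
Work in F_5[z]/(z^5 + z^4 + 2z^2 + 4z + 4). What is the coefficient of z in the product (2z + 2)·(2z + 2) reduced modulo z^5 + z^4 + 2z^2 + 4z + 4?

3

Multiply in F_5[z]: (2z + 2)·(2z + 2) = 4z^2 + 3z + 4.
Reduced: 4z^2 + 3z + 4.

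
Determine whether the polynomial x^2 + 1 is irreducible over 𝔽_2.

No

Write f(x) = x^2 + 1.
Check for roots in 𝔽_2: f(0) = 1; f(1) = 0 → root.
f(1) = 0, so (x − 1) divides f(x); f is reducible.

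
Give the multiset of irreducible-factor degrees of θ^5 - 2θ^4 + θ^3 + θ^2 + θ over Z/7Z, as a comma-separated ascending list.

1, 1, 1, 2

Write h(θ) = θ^5 - 2θ^4 + θ^3 + θ^2 + θ.
Linear factors from roots: (θ), (θ - 2), (θ + 2).
Complete factorization: h(θ) = (θ)·(θ + 2)·(θ - 2)·(θ^2 - 2θ - 2).
Factor degrees with multiplicity: 1 + 1 + 1 + 2 = 5.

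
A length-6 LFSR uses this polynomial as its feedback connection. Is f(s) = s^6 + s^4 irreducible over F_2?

No

Check for roots in F_2: f(0) = 0 → root; f(1) = 0 → root.
f(0) = 0, so (s) divides f(s); f is reducible.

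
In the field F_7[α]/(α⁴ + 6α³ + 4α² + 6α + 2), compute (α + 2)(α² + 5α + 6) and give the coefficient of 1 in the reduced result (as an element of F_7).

5

Multiply in F_7[α]: (α + 2)·(α² + 5α + 6) = α³ + 2α + 5.
Reduced: α³ + 2α + 5.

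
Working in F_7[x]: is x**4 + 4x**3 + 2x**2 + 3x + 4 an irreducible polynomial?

Write g(x) = x**4 + 4x**3 + 2x**2 + 3x + 4.
Check for roots in F_7: g(0) = 4; g(1) = 0 → root; g(2) = 3; g(3) = 3; g(4) = 0 → root; g(5) = 4; g(6) = 0 → root.
g(1) = 0, so (x − 1) divides g(x); g is reducible.

No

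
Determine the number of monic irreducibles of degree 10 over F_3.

By the necklace-counting formula, N_3(10) = (1/10) Σ_{d|10} μ(10/d)·3^d.
Divisors of 10: 1, 2, 5, 10; μ(10/d) for each: 1, -1, -1, 1.
Σ = 3^1 − 3^2 − 3^5 + 3^10 = 58800.
N = 58800/10 = 5880.

5880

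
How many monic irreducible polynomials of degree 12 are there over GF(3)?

By the necklace-counting formula, N_3(12) = (1/12) Σ_{d|12} μ(12/d)·3^d.
Divisors of 12: 1, 2, 3, 4, 6, 12; μ(12/d) for each: 0, 1, 0, -1, -1, 1.
Σ = 3^2 − 3^4 − 3^6 + 3^12 = 530640.
N = 530640/12 = 44220.

44220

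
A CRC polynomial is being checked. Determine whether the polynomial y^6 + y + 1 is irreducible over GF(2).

Write g(y) = y^6 + y + 1.
Check for roots in GF(2): g(0) = 1; g(1) = 1.
No roots, so no linear factors.
Monic irreducibles of degree 2 over GF(2): y^2 + y + 1.
None of them divide g (all give nonzero remainder).
Monic irreducibles of degree 3 over GF(2): y^3 + y + 1, y^3 + y^2 + 1.
None of them divide g (all give nonzero remainder).
No irreducible factor of degree ≤ 3 exists, so g is irreducible over GF(2).

Yes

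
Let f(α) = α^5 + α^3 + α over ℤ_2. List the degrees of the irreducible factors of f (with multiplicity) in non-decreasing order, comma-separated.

1, 2, 2

Roots in ℤ_2: f(0) = 0 → root; f(1) = 1.
Linear factors from roots: (α).
Complete factorization: f(α) = (α)·(α^2 + α + 1)^2.
Factor degrees with multiplicity: 1 + 2 + 2 = 5.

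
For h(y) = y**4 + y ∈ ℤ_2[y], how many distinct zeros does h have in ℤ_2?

2

Evaluate at each of the 2 elements of ℤ_2:
h(0) = 0 → root; h(1) = 0 → root.
Roots: {0, 1}.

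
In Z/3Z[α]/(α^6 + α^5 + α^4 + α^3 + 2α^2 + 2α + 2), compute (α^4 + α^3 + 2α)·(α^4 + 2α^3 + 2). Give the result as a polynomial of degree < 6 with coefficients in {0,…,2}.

Multiply in Z/3Z[α]: (α^4 + α^3 + 2α)·(α^4 + 2α^3 + 2) = α^8 + 2α^6 + 2α^5 + 2α^3 + α.
Reduce using α^6 ≡ 2α^5 + 2α^4 + 2α^3 + α^2 + α + 1 (mod α^6 + α^5 + α^4 + α^3 + 2α^2 + 2α + 2).
Reduced: 2α^2 + 2α + 2.

2α^2 + 2α + 2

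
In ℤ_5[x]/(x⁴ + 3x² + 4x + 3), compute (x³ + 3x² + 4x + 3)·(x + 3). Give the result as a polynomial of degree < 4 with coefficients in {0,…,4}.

x^3 + x + 1

Multiply in ℤ_5[x]: (x³ + 3x² + 4x + 3)·(x + 3) = x⁴ + x³ + 3x² + 4.
Reduce using x⁴ ≡ 2x² + x + 2 (mod x⁴ + 3x² + 4x + 3).
Reduced: x³ + x + 1.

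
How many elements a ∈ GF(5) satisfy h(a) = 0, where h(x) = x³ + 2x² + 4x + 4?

Evaluate at each of the 5 elements of GF(5):
h(0) = 4; h(1) = 1; h(2) = 3; h(3) = 1; h(4) = 1.
No element is a root.

0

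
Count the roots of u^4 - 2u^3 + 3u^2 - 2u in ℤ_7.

Write h(u) = u^4 - 2u^3 + 3u^2 - 2u.
Evaluate at each of the 7 elements of ℤ_7:
h(0) = 0 → root; h(1) = 0 → root; h(2) = 1; h(3) = 6; h(4) = 0 → root; h(5) = 6; h(6) = 1.
Roots: {0, 1, 4}.

3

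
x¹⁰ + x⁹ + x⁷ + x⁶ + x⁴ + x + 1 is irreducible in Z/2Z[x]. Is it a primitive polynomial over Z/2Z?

Yes

Write f(x) = x¹⁰ + x⁹ + x⁷ + x⁶ + x⁴ + x + 1.
|GF(2^10)^×| = 2^10 − 1 = 1023. Prime factorization: 1023 = 3·11·31.
f is primitive ⇔ x has order 1023 in GF(2)[x]/(f), i.e. x^(1023/q) ≠ 1 for each prime q | 1023.
x^(341) mod f = x⁸ + x⁷ + x⁵ + x + 1.
x^(93) mod f = x⁶ + x³ + x².
x^(33) mod f = x⁹ + x⁸ + x⁵ + x².
None equal 1, so x has full order 1023; f is primitive.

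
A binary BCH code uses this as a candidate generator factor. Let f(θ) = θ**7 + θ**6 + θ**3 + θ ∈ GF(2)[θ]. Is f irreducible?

Check for roots in GF(2): f(0) = 0 → root; f(1) = 0 → root.
f(0) = 0, so (θ) divides f(θ); f is reducible.

No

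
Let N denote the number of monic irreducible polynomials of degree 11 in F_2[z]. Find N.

x^(2^11) − x is the product of all monic irreducibles of degree dividing 11; Möbius inversion gives N = (1/11) Σ μ(11/d)·2^d.
Divisors of 11: 1, 11; μ(11/d) for each: -1, 1.
Σ = − 2^1 + 2^11 = 2046.
N = 2046/11 = 186.

186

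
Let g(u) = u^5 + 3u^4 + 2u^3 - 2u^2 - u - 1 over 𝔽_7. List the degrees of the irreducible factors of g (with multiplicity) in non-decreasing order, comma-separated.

1, 1, 1, 1, 1

Linear factors from roots: (u - 3), (u + 3), (u + 2).
Complete factorization: g(u) = (u + 2)·(u + 3)·(u - 3)^3.
Factor degrees with multiplicity: 1 + 1 + 1 + 1 + 1 = 5.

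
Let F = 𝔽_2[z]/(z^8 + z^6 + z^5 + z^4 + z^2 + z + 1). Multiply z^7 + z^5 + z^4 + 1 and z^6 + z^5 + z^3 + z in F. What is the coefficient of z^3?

Multiply in 𝔽_2[z]: (z^7 + z^5 + z^4 + 1)·(z^6 + z^5 + z^3 + z) = z^13 + z^12 + z^11 + z^10 + z^9 + z^7 + z^3 + z.
Reduce using z^8 ≡ z^6 + z^5 + z^4 + z^2 + z + 1 (mod z^8 + z^6 + z^5 + z^4 + z^2 + z + 1).
Reduced: z^5 + z^3.

1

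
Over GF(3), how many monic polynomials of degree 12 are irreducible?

44220

By the necklace-counting formula, N_3(12) = (1/12) Σ_{d|12} μ(12/d)·3^d.
Divisors of 12: 1, 2, 3, 4, 6, 12; μ(12/d) for each: 0, 1, 0, -1, -1, 1.
Σ = 3^2 − 3^4 − 3^6 + 3^12 = 530640.
N = 530640/12 = 44220.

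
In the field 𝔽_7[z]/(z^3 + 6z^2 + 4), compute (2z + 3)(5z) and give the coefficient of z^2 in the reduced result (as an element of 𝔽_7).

3

Multiply in 𝔽_7[z]: (2z + 3)·(5z) = 3z^2 + z.
Reduced: 3z^2 + z.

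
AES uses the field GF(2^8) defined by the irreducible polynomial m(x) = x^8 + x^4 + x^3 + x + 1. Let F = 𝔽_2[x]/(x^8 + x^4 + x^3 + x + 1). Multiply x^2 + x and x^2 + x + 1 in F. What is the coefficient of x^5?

Multiply in 𝔽_2[x]: (x^2 + x)·(x^2 + x + 1) = x^4 + x.
Reduced: x^4 + x.

0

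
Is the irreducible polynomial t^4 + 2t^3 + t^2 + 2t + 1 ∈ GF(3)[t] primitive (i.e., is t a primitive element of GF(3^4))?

Write f(t) = t^4 + 2t^3 + t^2 + 2t + 1.
|GF(3^4)^×| = 3^4 − 1 = 80. Prime factorization: 80 = 2^4·5.
f is primitive ⇔ t has order 80 in GF(3)[t]/(f), i.e. t^(80/q) ≠ 1 for each prime q | 80.
t^(40) mod f = 1
t^(16) mod f = 2t.
Since t^(40) = 1, the order of t divides 40 < 80; not primitive.

No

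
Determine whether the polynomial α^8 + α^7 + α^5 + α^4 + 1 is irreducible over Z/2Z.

Yes

Write m(α) = α^8 + α^7 + α^5 + α^4 + 1.
Check for roots in Z/2Z: m(0) = 1; m(1) = 1.
No roots, so no linear factors.
Monic irreducibles of degree 2 over GF(2): α^2 + α + 1.
None of them divide m (all give nonzero remainder).
Monic irreducibles of degree 3 over GF(2): α^3 + α + 1, α^3 + α^2 + 1.
None of them divide m (all give nonzero remainder).
Monic irreducibles of degree 4 over GF(2): α^4 + α + 1, α^4 + α^3 + 1, α^4 + α^3 + α^2 + α + 1.
None of them divide m (all give nonzero remainder).
No irreducible factor of degree ≤ 4 exists, so m is irreducible over GF(2).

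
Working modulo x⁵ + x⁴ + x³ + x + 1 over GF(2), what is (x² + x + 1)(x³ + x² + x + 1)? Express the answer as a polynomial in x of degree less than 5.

x^4 + x^2 + x

Multiply in GF(2)[x]: (x² + x + 1)·(x³ + x² + x + 1) = x⁵ + x³ + x² + 1.
Reduce using x⁵ ≡ x⁴ + x³ + x + 1 (mod x⁵ + x⁴ + x³ + x + 1).
Reduced: x⁴ + x² + x.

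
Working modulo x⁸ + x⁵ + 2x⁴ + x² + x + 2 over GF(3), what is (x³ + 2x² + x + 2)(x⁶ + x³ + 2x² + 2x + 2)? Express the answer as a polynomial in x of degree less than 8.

Multiply in GF(3)[x]: (x³ + 2x² + x + 2)·(x⁶ + x³ + 2x² + 2x + 2) = x⁹ + 2x⁸ + x⁷ + x⁵ + x⁴ + x³ + x² + 1.
Reduce using x⁸ ≡ 2x⁵ + x⁴ + 2x² + 2x + 1 (mod x⁸ + x⁵ + 2x⁴ + x² + x + 2).
Reduced: x⁷ + 2x⁶ + x² + 2x.

x^7 + 2x^6 + x^2 + 2x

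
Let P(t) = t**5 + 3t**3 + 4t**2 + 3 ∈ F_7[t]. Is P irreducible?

Check for roots in F_7: P(0) = 3; P(1) = 4; P(2) = 5; P(3) = 6; P(4) = 2; P(5) = 5; P(6) = 3.
No roots, so no linear factors.
Degree-2 irreducible divisors: test the 21 monic irreducibles of degree 2 over GF(7).
None of them divide P (all give nonzero remainder).
No irreducible factor of degree ≤ 2 exists, so P is irreducible over GF(7).

Yes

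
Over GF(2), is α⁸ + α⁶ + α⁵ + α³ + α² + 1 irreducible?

No

Write P(α) = α⁸ + α⁶ + α⁵ + α³ + α² + 1.
Check for roots in GF(2): P(0) = 1; P(1) = 0 → root.
P(1) = 0, so (α − 1) divides P(α); P is reducible.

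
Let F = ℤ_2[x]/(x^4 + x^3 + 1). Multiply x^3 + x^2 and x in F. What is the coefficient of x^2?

0

Multiply in ℤ_2[x]: (x^3 + x^2)·(x) = x^4 + x^3.
Reduce using x^4 ≡ x^3 + 1 (mod x^4 + x^3 + 1).
Reduced: 1.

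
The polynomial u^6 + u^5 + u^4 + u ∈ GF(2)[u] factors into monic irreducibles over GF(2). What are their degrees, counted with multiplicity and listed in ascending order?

1, 1, 1, 3

Write f(u) = u^6 + u^5 + u^4 + u.
Roots in GF(2): f(0) = 0 → root; f(1) = 0 → root.
Linear factors from roots: (u), (u + 1).
Complete factorization: f(u) = (u)·(u + 1)^2·(u^3 + u^2 + 1).
Factor degrees with multiplicity: 1 + 1 + 1 + 3 = 6.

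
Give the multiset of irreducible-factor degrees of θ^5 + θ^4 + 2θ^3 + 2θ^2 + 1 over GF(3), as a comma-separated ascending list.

5

Write f(θ) = θ^5 + θ^4 + 2θ^3 + 2θ^2 + 1.
Roots in GF(3): f(0) = 1; f(1) = 1; f(2) = 1.
Complete factorization: f(θ) = (θ^5 + θ^4 + 2θ^3 + 2θ^2 + 1).
Factor degrees with multiplicity: 5 = 5.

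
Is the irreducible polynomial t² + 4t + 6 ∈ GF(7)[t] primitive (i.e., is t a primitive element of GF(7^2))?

Write f(t) = t² + 4t + 6.
|GF(7^2)^×| = 7^2 − 1 = 48. Prime factorization: 48 = 2^4·3.
f is primitive ⇔ t has order 48 in GF(7)[t]/(f), i.e. t^(48/q) ≠ 1 for each prime q | 48.
t^(24) mod f = 6.
t^(16) mod f = 1
Since t^(16) = 1, the order of t divides 16 < 48; not primitive.

No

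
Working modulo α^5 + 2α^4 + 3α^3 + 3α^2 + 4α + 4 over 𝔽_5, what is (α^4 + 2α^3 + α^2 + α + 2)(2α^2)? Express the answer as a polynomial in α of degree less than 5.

Multiply in 𝔽_5[α]: (α^4 + 2α^3 + α^2 + α + 2)·(2α^2) = 2α^6 + 4α^5 + 2α^4 + 2α^3 + 4α^2.
Reduce using α^5 ≡ 3α^4 + 2α^3 + 2α^2 + α + 1 (mod α^5 + 2α^4 + 3α^3 + 3α^2 + 4α + 4).
Reduced: α^4 + α^3 + α^2 + 2α.

α^4 + α^3 + α^2 + 2α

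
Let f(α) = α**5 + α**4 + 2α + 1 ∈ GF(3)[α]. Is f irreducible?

Yes

Check for roots in GF(3): f(0) = 1; f(1) = 2; f(2) = 2.
No roots, so no linear factors.
Monic irreducibles of degree 2 over GF(3): α**2 + 1, α**2 + α + 2, α**2 + 2α + 2.
None of them divide f (all give nonzero remainder).
No irreducible factor of degree ≤ 2 exists, so f is irreducible over GF(3).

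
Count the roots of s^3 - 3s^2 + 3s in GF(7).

3

Write g(s) = s^3 - 3s^2 + 3s.
Evaluate at each of the 7 elements of GF(7):
g(0) = 0 → root; g(1) = 1; g(2) = 2; g(3) = 2; g(4) = 0 → root; g(5) = 2; g(6) = 0 → root.
Roots: {0, 4, 6}.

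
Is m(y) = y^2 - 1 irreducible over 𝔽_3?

Check for roots in 𝔽_3: m(0) = 2; m(1) = 0 → root; m(2) = 0 → root.
m(1) = 0, so (y − 1) divides m(y); m is reducible.

No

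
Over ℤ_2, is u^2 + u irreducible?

Write m(u) = u^2 + u.
Check for roots in ℤ_2: m(0) = 0 → root; m(1) = 0 → root.
m(0) = 0, so (u) divides m(u); m is reducible.

No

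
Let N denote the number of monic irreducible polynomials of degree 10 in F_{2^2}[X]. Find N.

104754

Gauss's count: N_{4}(10) = (1/10) Σ_{d|10} μ(10/d)·4^d.
Divisors of 10: 1, 2, 5, 10; μ(10/d) for each: 1, -1, -1, 1.
Σ = 4^1 − 4^2 − 4^5 + 4^10 = 1047540.
N = 1047540/10 = 104754.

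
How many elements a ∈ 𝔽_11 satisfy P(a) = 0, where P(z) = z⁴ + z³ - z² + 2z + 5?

Evaluate at each of the 11 elements of 𝔽_11:
P(0) = 5; P(1) = 8; P(2) = 7; P(3) = 0 → root; P(4) = 9; P(5) = 3; P(6) = 8; P(7) = 8; P(8) = 0 → root; P(9) = 5; P(10) = 2.
Roots: {3, 8}.

2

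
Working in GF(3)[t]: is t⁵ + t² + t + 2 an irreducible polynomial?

Yes

Write g(t) = t⁵ + t² + t + 2.
Check for roots in GF(3): g(0) = 2; g(1) = 2; g(2) = 1.
No roots, so no linear factors.
Monic irreducibles of degree 2 over GF(3): t² + 1, t² + t + 2, t² + 2t + 2.
None of them divide g (all give nonzero remainder).
No irreducible factor of degree ≤ 2 exists, so g is irreducible over GF(3).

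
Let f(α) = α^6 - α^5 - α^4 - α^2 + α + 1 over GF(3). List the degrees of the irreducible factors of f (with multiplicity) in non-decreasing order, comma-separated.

1, 1, 2, 2

Roots in GF(3): f(0) = 1; f(1) = 0 → root; f(2) = 0 → root.
Linear factors from roots: (α - 1), (α + 1).
Complete factorization: f(α) = (α + 1)·(α - 1)·(α^2 + 1)·(α^2 - α - 1).
Factor degrees with multiplicity: 1 + 1 + 2 + 2 = 6.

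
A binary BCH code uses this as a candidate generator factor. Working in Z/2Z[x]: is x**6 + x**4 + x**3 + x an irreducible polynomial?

Write m(x) = x**6 + x**4 + x**3 + x.
Check for roots in Z/2Z: m(0) = 0 → root; m(1) = 0 → root.
m(0) = 0, so (x) divides m(x); m is reducible.

No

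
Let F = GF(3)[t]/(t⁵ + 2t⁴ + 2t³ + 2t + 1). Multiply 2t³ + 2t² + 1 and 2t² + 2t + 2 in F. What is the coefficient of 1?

Multiply in GF(3)[t]: (2t³ + 2t² + 1)·(2t² + 2t + 2) = t⁵ + 2t⁴ + 2t³ + 2t + 2.
Reduce using t⁵ ≡ t⁴ + t³ + t + 2 (mod t⁵ + 2t⁴ + 2t³ + 2t + 1).
Reduced: 1.

1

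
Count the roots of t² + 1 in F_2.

1

Write P(t) = t² + 1.
Evaluate at each of the 2 elements of F_2:
P(0) = 1; P(1) = 0 → root.
Roots: {1}.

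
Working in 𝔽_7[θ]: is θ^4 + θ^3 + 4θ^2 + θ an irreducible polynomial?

No

Write P(θ) = θ^4 + θ^3 + 4θ^2 + θ.
Check for roots in 𝔽_7: P(0) = 0 → root; P(1) = 0 → root; P(2) = 0 → root; P(3) = 0 → root; P(4) = 3; P(5) = 1; P(6) = 3.
P(0) = 0, so (θ) divides P(θ); P is reducible.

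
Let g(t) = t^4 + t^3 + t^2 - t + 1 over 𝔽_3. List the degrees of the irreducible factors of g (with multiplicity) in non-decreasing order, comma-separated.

Roots in 𝔽_3: g(0) = 1; g(1) = 0 → root; g(2) = 0 → root.
Linear factors from roots: (t - 1), (t + 1).
Complete factorization: g(t) = (t + 1)·(t - 1)·(t^2 + t - 1).
Factor degrees with multiplicity: 1 + 1 + 2 = 4.

1, 1, 2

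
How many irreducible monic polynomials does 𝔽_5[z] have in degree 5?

By the necklace-counting formula, N_5(5) = (1/5) Σ_{d|5} μ(5/d)·5^d.
Divisors of 5: 1, 5; μ(5/d) for each: -1, 1.
Σ = − 5^1 + 5^5 = 3120.
N = 3120/5 = 624.

624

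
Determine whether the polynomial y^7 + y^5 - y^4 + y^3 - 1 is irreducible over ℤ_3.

Yes

Write g(y) = y^7 + y^5 - y^4 + y^3 - 1.
Check for roots in ℤ_3: g(0) = 2; g(1) = 1; g(2) = 1.
No roots, so no linear factors.
Monic irreducibles of degree 2 over GF(3): y^2 + 1, y^2 + y - 1, y^2 - y - 1.
None of them divide g (all give nonzero remainder).
Degree-3 irreducible divisors: test the 8 monic irreducibles of degree 3 over GF(3).
None of them divide g (all give nonzero remainder).
No irreducible factor of degree ≤ 3 exists, so g is irreducible over GF(3).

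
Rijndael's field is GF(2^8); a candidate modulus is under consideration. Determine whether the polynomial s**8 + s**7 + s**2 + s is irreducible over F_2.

No

Write m(s) = s**8 + s**7 + s**2 + s.
Check for roots in F_2: m(0) = 0 → root; m(1) = 0 → root.
m(0) = 0, so (s) divides m(s); m is reducible.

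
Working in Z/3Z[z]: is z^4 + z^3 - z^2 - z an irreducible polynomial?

Write g(z) = z^4 + z^3 - z^2 - z.
Check for roots in Z/3Z: g(0) = 0 → root; g(1) = 0 → root; g(2) = 0 → root.
g(0) = 0, so (z) divides g(z); g is reducible.

No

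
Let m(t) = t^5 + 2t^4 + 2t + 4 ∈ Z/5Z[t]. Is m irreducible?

No

Check for roots in Z/5Z: m(0) = 4; m(1) = 4; m(2) = 2; m(3) = 0 → root; m(4) = 3.
m(3) = 0, so (t − 3) divides m(t); m is reducible.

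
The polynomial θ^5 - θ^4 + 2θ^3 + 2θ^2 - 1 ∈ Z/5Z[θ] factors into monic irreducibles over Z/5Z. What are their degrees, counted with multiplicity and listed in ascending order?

Write f(θ) = θ^5 - θ^4 + 2θ^3 + 2θ^2 - 1.
Roots in Z/5Z: f(0) = 4; f(1) = 3; f(2) = 4; f(3) = 3; f(4) = 2.
Complete factorization: f(θ) = (θ^5 - θ^4 + 2θ^3 + 2θ^2 - 1).
Factor degrees with multiplicity: 5 = 5.

5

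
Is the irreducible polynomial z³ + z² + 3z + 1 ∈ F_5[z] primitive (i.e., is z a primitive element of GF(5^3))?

No

Write f(z) = z³ + z² + 3z + 1.
|GF(5^3)^×| = 5^3 − 1 = 124. Prime factorization: 124 = 2^2·31.
f is primitive ⇔ z has order 124 in GF(5)[z]/(f), i.e. z^(124/q) ≠ 1 for each prime q | 124.
z^(62) mod f = 1
z^(4) mod f = 3z² + 2z + 1.
Since z^(62) = 1, the order of z divides 62 < 124; not primitive.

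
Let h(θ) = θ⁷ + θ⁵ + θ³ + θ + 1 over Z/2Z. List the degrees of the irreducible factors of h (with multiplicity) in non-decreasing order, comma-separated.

7

Roots in Z/2Z: h(0) = 1; h(1) = 1.
Complete factorization: h(θ) = (θ⁷ + θ⁵ + θ³ + θ + 1).
Factor degrees with multiplicity: 7 = 7.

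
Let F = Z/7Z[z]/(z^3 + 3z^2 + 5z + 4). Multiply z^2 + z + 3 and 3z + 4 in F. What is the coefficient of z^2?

Multiply in Z/7Z[z]: (z^2 + z + 3)·(3z + 4) = 3z^3 + 6z + 5.
Reduce using z^3 ≡ 4z^2 + 2z + 3 (mod z^3 + 3z^2 + 5z + 4).
Reduced: 5z^2 + 5z.

5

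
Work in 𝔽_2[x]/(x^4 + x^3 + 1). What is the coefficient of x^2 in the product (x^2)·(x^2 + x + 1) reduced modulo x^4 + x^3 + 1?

1

Multiply in 𝔽_2[x]: (x^2)·(x^2 + x + 1) = x^4 + x^3 + x^2.
Reduce using x^4 ≡ x^3 + 1 (mod x^4 + x^3 + 1).
Reduced: x^2 + 1.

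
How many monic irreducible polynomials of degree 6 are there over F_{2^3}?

The number of monic irreducibles of degree 6 over GF(8) is (1/6)·Σ_{d∣6} μ(6/d) 8^d.
Divisors of 6: 1, 2, 3, 6; μ(6/d) for each: 1, -1, -1, 1.
Σ = 8^1 − 8^2 − 8^3 + 8^6 = 261576.
N = 261576/6 = 43596.

43596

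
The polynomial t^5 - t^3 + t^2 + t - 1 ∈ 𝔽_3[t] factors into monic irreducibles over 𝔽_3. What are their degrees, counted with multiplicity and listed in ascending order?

Write f(t) = t^5 - t^3 + t^2 + t - 1.
Roots in 𝔽_3: f(0) = 2; f(1) = 1; f(2) = 2.
Complete factorization: f(t) = (t^5 - t^3 + t^2 + t - 1).
Factor degrees with multiplicity: 5 = 5.

5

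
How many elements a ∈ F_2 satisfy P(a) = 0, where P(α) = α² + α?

Evaluate at each of the 2 elements of F_2:
P(0) = 0 → root; P(1) = 0 → root.
Roots: {0, 1}.

2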